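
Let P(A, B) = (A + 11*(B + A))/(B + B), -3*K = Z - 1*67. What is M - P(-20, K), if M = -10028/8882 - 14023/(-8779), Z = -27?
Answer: -4404769345/3664828666 ≈ -1.2019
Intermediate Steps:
K = 94/3 (K = -(-27 - 1*67)/3 = -(-27 - 67)/3 = -⅓*(-94) = 94/3 ≈ 31.333)
M = 18258237/38987539 (M = -10028*1/8882 - 14023*(-1/8779) = -5014/4441 + 14023/8779 = 18258237/38987539 ≈ 0.46831)
P(A, B) = (11*B + 12*A)/(2*B) (P(A, B) = (A + 11*(A + B))/((2*B)) = (A + (11*A + 11*B))*(1/(2*B)) = (11*B + 12*A)*(1/(2*B)) = (11*B + 12*A)/(2*B))
M - P(-20, K) = 18258237/38987539 - (11/2 + 6*(-20)/(94/3)) = 18258237/38987539 - (11/2 + 6*(-20)*(3/94)) = 18258237/38987539 - (11/2 - 180/47) = 18258237/38987539 - 1*157/94 = 18258237/38987539 - 157/94 = -4404769345/3664828666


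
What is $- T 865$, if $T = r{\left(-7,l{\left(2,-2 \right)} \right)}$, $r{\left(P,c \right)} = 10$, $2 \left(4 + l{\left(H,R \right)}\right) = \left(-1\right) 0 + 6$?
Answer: $-8650$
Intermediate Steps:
$l{\left(H,R \right)} = -1$ ($l{\left(H,R \right)} = -4 + \frac{\left(-1\right) 0 + 6}{2} = -4 + \frac{0 + 6}{2} = -4 + \frac{1}{2} \cdot 6 = -4 + 3 = -1$)
$T = 10$
$- T 865 = - 10 \cdot 865 = \left(-1\right) 8650 = -8650$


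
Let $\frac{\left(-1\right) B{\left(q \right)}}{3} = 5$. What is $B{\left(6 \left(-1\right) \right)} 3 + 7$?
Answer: $-38$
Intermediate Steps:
$B{\left(q \right)} = -15$ ($B{\left(q \right)} = \left(-3\right) 5 = -15$)
$B{\left(6 \left(-1\right) \right)} 3 + 7 = \left(-15\right) 3 + 7 = -45 + 7 = -38$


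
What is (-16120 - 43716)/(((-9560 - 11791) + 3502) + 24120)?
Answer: -59836/6271 ≈ -9.5417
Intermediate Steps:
(-16120 - 43716)/(((-9560 - 11791) + 3502) + 24120) = -59836/((-21351 + 3502) + 24120) = -59836/(-17849 + 24120) = -59836/6271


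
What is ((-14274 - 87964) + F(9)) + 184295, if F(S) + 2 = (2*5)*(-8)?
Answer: 81975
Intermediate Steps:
F(S) = -82 (F(S) = -2 + (2*5)*(-8) = -2 + 10*(-8) = -2 - 80 = -82)
((-14274 - 87964) + F(9)) + 184295 = ((-14274 - 87964) - 82) + 184295 = (-102238 - 82) + 184295 = -102320 + 184295 = 81975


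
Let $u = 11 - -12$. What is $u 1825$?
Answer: $41975$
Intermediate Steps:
$u = 23$ ($u = 11 + 12 = 23$)
$u 1825 = 23 \cdot 1825 = 41975$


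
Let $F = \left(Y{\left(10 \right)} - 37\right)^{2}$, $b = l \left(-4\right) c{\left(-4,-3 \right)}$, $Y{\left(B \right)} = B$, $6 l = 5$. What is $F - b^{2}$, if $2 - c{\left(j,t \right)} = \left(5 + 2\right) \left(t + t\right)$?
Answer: $- \frac{187039}{9} \approx -20782.0$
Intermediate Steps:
$l = \frac{5}{6}$ ($l = \frac{1}{6} \cdot 5 = \frac{5}{6} \approx 0.83333$)
$c{\left(j,t \right)} = 2 - 14 t$ ($c{\left(j,t \right)} = 2 - \left(5 + 2\right) \left(t + t\right) = 2 - 7 \cdot 2 t = 2 - 14 t$)
$b = - \frac{440}{3}$ ($b = \frac{5}{6} \left(-4\right) \left(2 - -42\right) = - \frac{10 \left(2 + 42\right)}{3} = \left(- \frac{10}{3}\right) 44 = - \frac{440}{3} \approx -146.67$)
$F = 729$ ($F = \left(10 - 37\right)^{2} = \left(-27\right)^{2} = 729$)
$F - b^{2} = 729 - \left(- \frac{440}{3}\right)^{2} = 729 - \frac{193600}{9} = - \frac{187039}{9}$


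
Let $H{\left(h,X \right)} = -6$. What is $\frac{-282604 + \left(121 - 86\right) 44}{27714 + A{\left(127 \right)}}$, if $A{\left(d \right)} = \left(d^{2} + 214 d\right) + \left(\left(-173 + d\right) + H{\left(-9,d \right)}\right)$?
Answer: $- \frac{281064}{70969} \approx -3.9604$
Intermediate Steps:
$A{\left(d \right)} = -179 + d^{2} + 215 d$ ($A{\left(d \right)} = \left(d^{2} + 214 d\right) + \left(\left(-173 + d\right) - 6\right) = \left(d^{2} + 214 d\right) + \left(-179 + d\right) = -179 + d^{2} + 215 d$)
$\frac{-282604 + \left(121 - 86\right) 44}{27714 + A{\left(127 \right)}} = \frac{-282604 + \left(121 - 86\right) 44}{27714 + \left(-179 + 127^{2} + 215 \cdot 127\right)} = \frac{-282604 + 35 \cdot 44}{27714 + \left(-179 + 16129 + 27305\right)} = \frac{-282604 + 1540}{27714 + 43255} = - \frac{281064}{70969}$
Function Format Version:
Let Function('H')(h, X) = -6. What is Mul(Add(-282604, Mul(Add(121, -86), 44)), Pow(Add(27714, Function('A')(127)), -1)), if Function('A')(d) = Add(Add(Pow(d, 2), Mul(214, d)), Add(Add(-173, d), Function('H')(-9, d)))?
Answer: Rational(-281064, 70969) ≈ -3.9604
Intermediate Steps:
Function('A')(d) = Add(-179, Pow(d, 2), Mul(215, d)) (Function('A')(d) = Add(Add(Pow(d, 2), Mul(214, d)), Add(Add(-173, d), -6)) = Add(Add(Pow(d, 2), Mul(214, d)), Add(-179, d)) = Add(-179, Pow(d, 2), Mul(215, d)))
Mul(Add(-282604, Mul(Add(121, -86), 44)), Pow(Add(27714, Function('A')(127)), -1)) = Mul(Add(-282604, Mul(Add(121, -86), 44)), Pow(Add(27714, Add(-179, Pow(127, 2), Mul(215, 127))), -1)) = Mul(Add(-282604, Mul(35, 44)), Pow(Add(27714, Add(-179, 16129, 27305)), -1)) = Mul(Add(-282604, 1540), Pow(Add(27714, 43255), -1)) = Mul(-281064, Pow(70969, -1)) = Mul(-281064, Rational(1, 70969)) = Rational(-281064, 70969)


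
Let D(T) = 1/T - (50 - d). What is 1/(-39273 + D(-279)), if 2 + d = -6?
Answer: -279/10973350 ≈ -2.5425e-5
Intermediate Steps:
d = -8 (d = -2 - 6 = -8)
D(T) = -58 + 1/T (D(T) = 1/T - (50 - 1*(-8)) = 1/T - (50 + 8) = 1/T - 1*58 = 1/T - 58 = -58 + 1/T)
1/(-39273 + D(-279)) = 1/(-39273 + (-58 + 1/(-279))) = 1/(-39273 + (-58 - 1/279)) = 1/(-39273 - 16183/279) = 1/(-10973350/279) = -279/10973350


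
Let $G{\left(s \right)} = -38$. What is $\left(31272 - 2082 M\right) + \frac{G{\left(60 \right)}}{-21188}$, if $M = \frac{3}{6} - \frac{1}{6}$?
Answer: $\frac{323943351}{10594} \approx 30578.0$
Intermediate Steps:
$M = \frac{1}{3}$ ($M = 3 \cdot \frac{1}{6} - \frac{1}{6} = \frac{1}{2} - \frac{1}{6} = \frac{1}{3} \approx 0.33333$)
$\left(31272 - 2082 M\right) + \frac{G{\left(60 \right)}}{-21188} = \left(31272 - 694\right) - \frac{38}{-21188} = \left(31272 - 694\right) - - \frac{19}{10594} = 30578 + \frac{19}{10594} = \frac{323943351}{10594}$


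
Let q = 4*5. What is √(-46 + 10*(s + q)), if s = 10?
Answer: √254 ≈ 15.937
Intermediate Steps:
q = 20
√(-46 + 10*(s + q)) = √(-46 + 10*(10 + 20)) = √(-46 + 10*30) = √(-46 + 300) = √254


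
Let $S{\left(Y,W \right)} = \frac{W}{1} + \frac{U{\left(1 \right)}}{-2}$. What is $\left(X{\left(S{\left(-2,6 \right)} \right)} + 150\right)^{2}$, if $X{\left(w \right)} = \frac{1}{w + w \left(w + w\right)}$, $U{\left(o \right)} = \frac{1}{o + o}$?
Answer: $\frac{7440442564}{330625} \approx 22504.0$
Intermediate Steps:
$U{\left(o \right)} = \frac{1}{2 o}$
$S{\left(Y,W \right)} = - \frac{1}{4} + W$ ($S{\left(Y,W \right)} = \frac{W}{1} + \frac{\frac{1}{2} \cdot 1^{-1}}{-2} = W 1 + \frac{1}{2} \cdot 1 \left(- \frac{1}{2}\right) = W + \frac{1}{2} \left(- \frac{1}{2}\right) = W - \frac{1}{4} = - \frac{1}{4} + W$)
$X{\left(w \right)} = \frac{1}{w + 2 w^{2}}$ ($X{\left(w \right)} = \frac{1}{w + w 2 w} = \frac{1}{w + 2 w^{2}}$)
$\left(X{\left(S{\left(-2,6 \right)} \right)} + 150\right)^{2} = \left(\frac{1}{\left(- \frac{1}{4} + 6\right) \left(1 + 2 \left(- \frac{1}{4} + 6\right)\right)} + 150\right)^{2} = \left(\frac{1}{\frac{23}{4} \left(1 + 2 \cdot \frac{23}{4}\right)} + 150\right)^{2} = \left(\frac{4}{23 \left(1 + \frac{23}{2}\right)} + 150\right)^{2} = \left(\frac{4}{23 \cdot \frac{25}{2}} + 150\right)^{2} = \left(\frac{4}{23} \cdot \frac{2}{25} + 150\right)^{2} = \left(\frac{8}{575} + 150\right)^{2} = \left(\frac{86258}{575}\right)^{2} = \frac{7440442564}{330625}$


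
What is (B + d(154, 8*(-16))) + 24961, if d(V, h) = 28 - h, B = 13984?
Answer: 39101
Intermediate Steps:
(B + d(154, 8*(-16))) + 24961 = (13984 + (28 - 8*(-16))) + 24961 = (13984 + (28 - 1*(-128))) + 24961 = (13984 + (28 + 128)) + 24961 = (13984 + 156) + 24961 = 14140 + 24961 = 39101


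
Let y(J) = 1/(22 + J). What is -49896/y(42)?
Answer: -3193344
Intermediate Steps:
-49896/y(42) = -49896/(1/(22 + 42)) = -49896/(1/64) = -49896/1/64 = -49896*64 = -3193344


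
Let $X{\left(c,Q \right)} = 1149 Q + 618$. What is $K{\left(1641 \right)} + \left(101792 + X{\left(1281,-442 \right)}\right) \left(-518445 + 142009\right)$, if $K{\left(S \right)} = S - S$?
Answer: $152625223328$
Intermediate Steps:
$X{\left(c,Q \right)} = 618 + 1149 Q$
$K{\left(S \right)} = 0$
$K{\left(1641 \right)} + \left(101792 + X{\left(1281,-442 \right)}\right) \left(-518445 + 142009\right) = 0 + \left(101792 + \left(618 + 1149 \left(-442\right)\right)\right) \left(-518445 + 142009\right) = 0 + \left(101792 + \left(618 - 507858\right)\right) \left(-376436\right) = 0 + \left(101792 - 507240\right) \left(-376436\right) = 0 - -152625223328 = 0 + 152625223328 = 152625223328$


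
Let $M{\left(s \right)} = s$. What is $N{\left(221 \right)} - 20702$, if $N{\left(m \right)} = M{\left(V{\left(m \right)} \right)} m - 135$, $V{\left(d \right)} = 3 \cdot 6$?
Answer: $-16859$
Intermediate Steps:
$V{\left(d \right)} = 18$
$N{\left(m \right)} = -135 + 18 m$ ($N{\left(m \right)} = 18 m - 135 = -135 + 18 m$)
$N{\left(221 \right)} - 20702 = \left(-135 + 18 \cdot 221\right) - 20702 = \left(-135 + 3978\right) - 20702 = 3843 - 20702 = -16859$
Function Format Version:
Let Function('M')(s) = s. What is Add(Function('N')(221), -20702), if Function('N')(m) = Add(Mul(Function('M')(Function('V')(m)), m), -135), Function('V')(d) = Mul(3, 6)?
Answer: -16859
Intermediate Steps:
Function('V')(d) = 18
Function('N')(m) = Add(-135, Mul(18, m)) (Function('N')(m) = Add(Mul(18, m), -135) = Add(-135, Mul(18, m)))
Add(Function('N')(221), -20702) = Add(Add(-135, Mul(18, 221)), -20702) = Add(Add(-135, 3978), -20702) = Add(3843, -20702) = -16859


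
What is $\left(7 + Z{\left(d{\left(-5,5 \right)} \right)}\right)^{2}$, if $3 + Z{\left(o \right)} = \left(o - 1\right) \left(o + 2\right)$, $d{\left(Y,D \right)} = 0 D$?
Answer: $4$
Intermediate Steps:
$d{\left(Y,D \right)} = 0$
$Z{\left(o \right)} = -3 + \left(-1 + o\right) \left(2 + o\right)$ ($Z{\left(o \right)} = -3 + \left(o - 1\right) \left(o + 2\right) = -3 + \left(-1 + o\right) \left(2 + o\right)$)
$\left(7 + Z{\left(d{\left(-5,5 \right)} \right)}\right)^{2} = \left(7 + \left(-5 + 0 + 0^{2}\right)\right)^{2} = \left(7 + \left(-5 + 0 + 0\right)\right)^{2} = \left(7 - 5\right)^{2} = 2^{2} = 4$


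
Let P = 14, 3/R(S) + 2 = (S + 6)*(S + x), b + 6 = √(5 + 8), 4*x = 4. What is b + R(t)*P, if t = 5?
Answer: -171/32 + √13 ≈ -1.7382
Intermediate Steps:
x = 1 (x = (¼)*4 = 1)
b = -6 + √13 (b = -6 + √(5 + 8) = -6 + √13 ≈ -2.3944)
R(S) = 3/(-2 + (1 + S)*(6 + S)) (R(S) = 3/(-2 + (S + 6)*(S + 1)) = 3/(-2 + (6 + S)*(1 + S)) = 3/(-2 + (1 + S)*(6 + S)))
b + R(t)*P = (-6 + √13) + (3/(4 + 5² + 7*5))*14 = (-6 + √13) + (3/(4 + 25 + 35))*14 = (-6 + √13) + (3/64)*14 = (-6 + √13) + 21/32 = -171/32 + √13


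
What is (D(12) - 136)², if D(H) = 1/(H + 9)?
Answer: 8151025/441 ≈ 18483.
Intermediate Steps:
D(H) = 1/(9 + H)
(D(12) - 136)² = (1/(9 + 12) - 136)² = (1/21 - 136)² = (-2855/21)² = 8151025/441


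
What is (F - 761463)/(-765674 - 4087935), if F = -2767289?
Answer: 3528752/4853609 ≈ 0.72704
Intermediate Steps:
(F - 761463)/(-765674 - 4087935) = (-2767289 - 761463)/(-765674 - 4087935) = -3528752/(-4853609) = -3528752*(-1/4853609) = 3528752/4853609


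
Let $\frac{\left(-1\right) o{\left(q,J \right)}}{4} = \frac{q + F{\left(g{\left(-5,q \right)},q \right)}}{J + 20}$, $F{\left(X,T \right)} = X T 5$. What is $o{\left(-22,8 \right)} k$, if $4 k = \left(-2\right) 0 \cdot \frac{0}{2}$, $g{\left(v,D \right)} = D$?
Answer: $0$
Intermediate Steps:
$F{\left(X,T \right)} = 5 T X$ ($F{\left(X,T \right)} = T X 5 = 5 T X$)
$o{\left(q,J \right)} = - \frac{4 \left(q + 5 q^{2}\right)}{20 + J}$ ($o{\left(q,J \right)} = - 4 \frac{q + 5 q q}{J + 20} = - 4 \frac{q + 5 q^{2}}{20 + J} = - \frac{4 \left(q + 5 q^{2}\right)}{20 + J}$)
$k = 0$ ($k = \frac{\left(-2\right) 0 \cdot \frac{0}{2}}{4} = \frac{0 \cdot 0 \cdot \frac{1}{2}}{4} = \frac{0 \cdot 0}{4} = \frac{1}{4} \cdot 0 = 0$)
$o{\left(-22,8 \right)} k = 4 \left(-22\right) \frac{1}{20 + 8} \left(-1 - -110\right) 0 = 4 \left(-22\right) \frac{1}{28} \left(-1 + 110\right) 0 = 4 \left(-22\right) \frac{1}{28} \cdot 109 \cdot 0 = \left(- \frac{2398}{7}\right) 0 = 0$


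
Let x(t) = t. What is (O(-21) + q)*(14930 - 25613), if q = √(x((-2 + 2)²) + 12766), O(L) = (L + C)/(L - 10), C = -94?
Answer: -1228545/31 - 10683*√12766 ≈ -1.2467e+6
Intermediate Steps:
O(L) = (-94 + L)/(-10 + L) (O(L) = (L - 94)/(L - 10) = (-94 + L)/(-10 + L))
q = √12766 (q = √((-2 + 2)² + 12766) = √(0² + 12766) = √(0 + 12766) = √12766 ≈ 112.99)
(O(-21) + q)*(14930 - 25613) = ((-94 - 21)/(-10 - 21) + √12766)*(14930 - 25613) = (-115/(-31) + √12766)*(-10683) = (-1/31*(-115) + √12766)*(-10683) = (115/31 + √12766)*(-10683) = -1228545/31 - 10683*√12766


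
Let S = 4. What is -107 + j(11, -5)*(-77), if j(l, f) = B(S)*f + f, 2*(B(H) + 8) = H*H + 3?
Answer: 1711/2 ≈ 855.50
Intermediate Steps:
B(H) = -13/2 + H²/2 (B(H) = -8 + (H*H + 3)/2 = -8 + (H² + 3)/2 = -8 + (3 + H²)/2 = -8 + (3/2 + H²/2) = -13/2 + H²/2)
j(l, f) = 5*f/2 (j(l, f) = (-13/2 + (½)*4²)*f + f = (-13/2 + (½)*16)*f + f = (-13/2 + 8)*f + f = 3*f/2 + f = 5*f/2)
-107 + j(11, -5)*(-77) = -107 + ((5/2)*(-5))*(-77) = -107 - 25/2*(-77) = -107 + 1925/2 = 1711/2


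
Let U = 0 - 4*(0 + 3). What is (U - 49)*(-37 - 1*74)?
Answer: 6771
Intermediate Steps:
U = -12 (U = 0 - 4*3 = 0 - 12 = -12)
(U - 49)*(-37 - 1*74) = (-12 - 49)*(-37 - 1*74) = -61*(-37 - 74) = -61*(-111) = 6771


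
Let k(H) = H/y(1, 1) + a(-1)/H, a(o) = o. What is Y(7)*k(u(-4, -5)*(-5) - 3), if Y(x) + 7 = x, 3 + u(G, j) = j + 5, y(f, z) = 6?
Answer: 0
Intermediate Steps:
u(G, j) = 2 + j (u(G, j) = -3 + (j + 5) = -3 + (5 + j) = 2 + j)
k(H) = -1/H + H/6 (k(H) = H/6 - 1/H = -1/H + H/6)
Y(x) = -7 + x
Y(7)*k(u(-4, -5)*(-5) - 3) = (-7 + 7)*(-1/((2 - 5)*(-5) - 3) + ((2 - 5)*(-5) - 3)/6) = 0*(-1/(-3*(-5) - 3) + (-3*(-5) - 3)/6) = 0*(-1/(15 - 3) + (15 - 3)/6) = 0*(-1/12 + (⅙)*12) = 0*(-1*1/12 + 2) = 0*(-1/12 + 2) = 0*(23/12) = 0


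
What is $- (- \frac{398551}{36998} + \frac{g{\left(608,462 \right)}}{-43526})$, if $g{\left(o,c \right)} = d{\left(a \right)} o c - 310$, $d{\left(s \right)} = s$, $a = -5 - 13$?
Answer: $- \frac{84865381149}{805187474} \approx -105.4$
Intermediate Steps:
$a = -18$ ($a = -5 - 13 = -18$)
$g{\left(o,c \right)} = -310 - 18 c o$ ($g{\left(o,c \right)} = - 18 o c - 310 = - 18 c o - 310 = -310 - 18 c o$)
$- (- \frac{398551}{36998} + \frac{g{\left(608,462 \right)}}{-43526}) = - (- \frac{398551}{36998} + \frac{-310 - 8316 \cdot 608}{-43526}) = - (\left(-398551\right) \frac{1}{36998} + \left(-310 - 5056128\right) \left(- \frac{1}{43526}\right)) = - (- \frac{398551}{36998} - - \frac{2528219}{21763}) = - (- \frac{398551}{36998} + \frac{2528219}{21763}) = \left(-1\right) \frac{84865381149}{805187474} = - \frac{84865381149}{805187474}$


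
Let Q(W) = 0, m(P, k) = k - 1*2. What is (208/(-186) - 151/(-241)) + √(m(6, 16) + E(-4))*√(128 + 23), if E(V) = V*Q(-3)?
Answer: -11021/22413 + √2114 ≈ 45.487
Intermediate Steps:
m(P, k) = -2 + k (m(P, k) = k - 2 = -2 + k)
E(V) = 0 (E(V) = V*0 = 0)
(208/(-186) - 151/(-241)) + √(m(6, 16) + E(-4))*√(128 + 23) = (208/(-186) - 151/(-241)) + √((-2 + 16) + 0)*√(128 + 23) = (208*(-1/186) - 151*(-1/241)) + √(14 + 0)*√151 = (-104/93 + 151/241) + √14*√151 = -11021/22413 + √2114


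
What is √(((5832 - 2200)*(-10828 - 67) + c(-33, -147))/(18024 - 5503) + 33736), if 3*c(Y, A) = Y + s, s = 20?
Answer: √43141610158905/37563 ≈ 174.86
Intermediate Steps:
c(Y, A) = 20/3 + Y/3 (c(Y, A) = (Y + 20)/3 = (20 + Y)/3 = 20/3 + Y/3)
√(((5832 - 2200)*(-10828 - 67) + c(-33, -147))/(18024 - 5503) + 33736) = √(((5832 - 2200)*(-10828 - 67) + (20/3 + (⅓)*(-33)))/(18024 - 5503) + 33736) = √((3632*(-10895) + (20/3 - 11))/12521 + 33736) = √((-39570640 - 13/3)*(1/12521) + 33736) = √(-118711933/3*1/12521 + 33736) = √(-118711933/37563 + 33736) = √(1148513435/37563) = √43141610158905/37563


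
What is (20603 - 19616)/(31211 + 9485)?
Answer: 987/40696 ≈ 0.024253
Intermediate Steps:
(20603 - 19616)/(31211 + 9485) = 987/40696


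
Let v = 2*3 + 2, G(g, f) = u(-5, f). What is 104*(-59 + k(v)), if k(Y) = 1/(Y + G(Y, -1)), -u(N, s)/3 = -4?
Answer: -30654/5 ≈ -6130.8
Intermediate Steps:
u(N, s) = 12 (u(N, s) = -3*(-4) = 12)
G(g, f) = 12
v = 8 (v = 6 + 2 = 8)
k(Y) = 1/(12 + Y) (k(Y) = 1/(Y + 12) = 1/(12 + Y))
104*(-59 + k(v)) = 104*(-59 + 1/(12 + 8)) = 104*(-59 + 1/20) = 104*(-1179/20) = -30654/5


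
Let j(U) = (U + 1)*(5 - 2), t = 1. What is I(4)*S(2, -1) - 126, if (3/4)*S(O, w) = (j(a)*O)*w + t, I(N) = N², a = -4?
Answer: 838/3 ≈ 279.33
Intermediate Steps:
j(U) = 3 + 3*U (j(U) = (1 + U)*3 = 3 + 3*U)
S(O, w) = 4/3 - 12*O*w (S(O, w) = 4*(((3 + 3*(-4))*O)*w + 1)/3 = 4*(((3 - 12)*O)*w + 1)/3 = 4*((-9*O)*w + 1)/3 = 4*(-9*O*w + 1)/3 = 4*(1 - 9*O*w)/3 = 4/3 - 12*O*w)
I(4)*S(2, -1) - 126 = 4²*(4/3 - 12*2*(-1)) - 126 = 16*(4/3 + 24) - 126 = 16*(76/3) - 126 = 1216/3 - 126 = 838/3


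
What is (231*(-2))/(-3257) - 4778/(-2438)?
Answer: 8344151/3970283 ≈ 2.1017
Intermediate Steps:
(231*(-2))/(-3257) - 4778/(-2438) = -462*(-1/3257) - 4778*(-1/2438) = 462/3257 + 2389/1219 = 8344151/3970283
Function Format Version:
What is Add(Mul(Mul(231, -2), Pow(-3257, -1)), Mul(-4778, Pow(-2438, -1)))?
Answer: Rational(8344151, 3970283) ≈ 2.1017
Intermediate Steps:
Add(Mul(Mul(231, -2), Pow(-3257, -1)), Mul(-4778, Pow(-2438, -1))) = Add(Mul(-462, Rational(-1, 3257)), Mul(-4778, Rational(-1, 2438))) = Add(Rational(462, 3257), Rational(2389, 1219)) = Rational(8344151, 3970283)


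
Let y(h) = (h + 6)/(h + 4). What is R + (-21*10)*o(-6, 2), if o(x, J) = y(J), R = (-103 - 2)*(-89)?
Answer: 9065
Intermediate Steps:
R = 9345 (R = -105*(-89) = 9345)
y(h) = (6 + h)/(4 + h)
o(x, J) = (6 + J)/(4 + J)
R + (-21*10)*o(-6, 2) = 9345 + (-21*10)*((6 + 2)/(4 + 2)) = 9345 - 210*8/6 = 9345 - 35*8 = 9345 - 210*4/3 = 9345 - 280 = 9065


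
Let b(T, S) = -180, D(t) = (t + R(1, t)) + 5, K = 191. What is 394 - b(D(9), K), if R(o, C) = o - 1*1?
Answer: 574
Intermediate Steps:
R(o, C) = -1 + o (R(o, C) = o - 1 = -1 + o)
D(t) = 5 + t (D(t) = (t + (-1 + 1)) + 5 = (t + 0) + 5 = t + 5 = 5 + t)
394 - b(D(9), K) = 394 - 1*(-180) = 394 + 180 = 574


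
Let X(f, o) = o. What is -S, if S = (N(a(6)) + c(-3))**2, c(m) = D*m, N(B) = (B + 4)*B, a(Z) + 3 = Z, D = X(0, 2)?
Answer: -225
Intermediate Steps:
D = 2
a(Z) = -3 + Z
N(B) = B*(4 + B) (N(B) = (4 + B)*B = B*(4 + B))
c(m) = 2*m
S = 225 (S = ((-3 + 6)*(4 + (-3 + 6)) + 2*(-3))**2 = (3*(4 + 3) - 6)**2 = (3*7 - 6)**2 = (21 - 6)**2 = 15**2 = 225)
-S = -1*225 = -225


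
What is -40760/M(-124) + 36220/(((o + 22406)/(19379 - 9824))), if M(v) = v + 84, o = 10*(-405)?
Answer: 7015132/353 ≈ 19873.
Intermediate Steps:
o = -4050
M(v) = 84 + v
-40760/M(-124) + 36220/(((o + 22406)/(19379 - 9824))) = -40760/(84 - 124) + 36220/(((-4050 + 22406)/(19379 - 9824))) = -40760/(-40) + 36220/((18356/9555)) = -40760*(-1/40) + 36220/((18356*(1/9555))) = 1019 + 36220/(1412/735) = 1019 + 36220*(735/1412) = 1019 + 6655425/353 = 7015132/353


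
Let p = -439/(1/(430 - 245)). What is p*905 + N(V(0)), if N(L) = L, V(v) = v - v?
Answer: -73499575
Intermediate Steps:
V(v) = 0
p = -81215 (p = -439/(1/185) = -439/1/185 = -439*185 = -81215)
p*905 + N(V(0)) = -81215*905 + 0 = -73499575 + 0 = -73499575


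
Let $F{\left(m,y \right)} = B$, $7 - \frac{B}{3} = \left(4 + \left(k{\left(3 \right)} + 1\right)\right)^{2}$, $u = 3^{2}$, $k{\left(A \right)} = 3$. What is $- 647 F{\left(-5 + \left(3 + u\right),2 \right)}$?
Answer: $110637$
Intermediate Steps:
$u = 9$
$B = -171$ ($B = 21 - 3 \left(4 + \left(3 + 1\right)\right)^{2} = 21 - 3 \left(4 + 4\right)^{2} = 21 - 3 \cdot 8^{2} = 21 - 192 = -171$)
$F{\left(m,y \right)} = -171$
$- 647 F{\left(-5 + \left(3 + u\right),2 \right)} = \left(-647\right) \left(-171\right) = 110637$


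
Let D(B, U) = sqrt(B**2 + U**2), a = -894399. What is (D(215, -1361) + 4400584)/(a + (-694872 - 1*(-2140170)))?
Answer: 4400584/550899 + 13*sqrt(11234)/550899 ≈ 7.9905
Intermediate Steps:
(D(215, -1361) + 4400584)/(a + (-694872 - 1*(-2140170))) = (sqrt(215**2 + (-1361)**2) + 4400584)/(-894399 + (-694872 - 1*(-2140170))) = (sqrt(46225 + 1852321) + 4400584)/(-894399 + (-694872 + 2140170)) = (sqrt(1898546) + 4400584)/(-894399 + 1445298) = (13*sqrt(11234) + 4400584)/550899 = (4400584 + 13*sqrt(11234))*(1/550899) = 4400584/550899 + 13*sqrt(11234)/550899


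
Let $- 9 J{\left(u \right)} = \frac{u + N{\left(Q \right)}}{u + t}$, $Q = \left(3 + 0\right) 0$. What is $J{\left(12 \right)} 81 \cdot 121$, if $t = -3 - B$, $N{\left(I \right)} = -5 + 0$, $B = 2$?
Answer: $-1089$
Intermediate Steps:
$Q = 0$ ($Q = 3 \cdot 0 = 0$)
$N{\left(I \right)} = -5$
$t = -5$ ($t = -3 - 2 = -5$)
$J{\left(u \right)} = - \frac{1}{9}$ ($J{\left(u \right)} = - \frac{\left(u - 5\right) \frac{1}{u - 5}}{9} = - \frac{\left(-5 + u\right) \frac{1}{-5 + u}}{9} = \left(- \frac{1}{9}\right) 1 = - \frac{1}{9}$)
$J{\left(12 \right)} 81 \cdot 121 = \left(- \frac{1}{9}\right) 81 \cdot 121 = \left(-9\right) 121 = -1089$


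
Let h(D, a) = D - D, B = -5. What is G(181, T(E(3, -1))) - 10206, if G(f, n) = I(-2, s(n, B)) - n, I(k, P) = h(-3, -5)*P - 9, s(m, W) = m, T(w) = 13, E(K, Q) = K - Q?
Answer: -10228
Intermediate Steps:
h(D, a) = 0
I(k, P) = -9 (I(k, P) = 0*P - 9 = 0 - 9 = -9)
G(f, n) = -9 - n
G(181, T(E(3, -1))) - 10206 = (-9 - 1*13) - 10206 = (-9 - 13) - 10206 = -22 - 10206 = -10228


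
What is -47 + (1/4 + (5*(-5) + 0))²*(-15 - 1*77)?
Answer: -225611/4 ≈ -56403.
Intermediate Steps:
-47 + (1/4 + (5*(-5) + 0))²*(-15 - 1*77) = -47 + (¼ + (-25 + 0))²*(-15 - 77) = -47 + (¼ - 25)²*(-92) = -47 + (-99/4)²*(-92) = -47 + (9801/16)*(-92) = -47 - 225423/4 = -225611/4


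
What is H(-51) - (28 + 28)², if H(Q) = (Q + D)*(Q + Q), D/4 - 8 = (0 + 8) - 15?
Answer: 1658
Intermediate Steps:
D = 4 (D = 32 + 4*((0 + 8) - 15) = 32 + 4*(8 - 15) = 32 + 4*(-7) = 32 - 28 = 4)
H(Q) = 2*Q*(4 + Q) (H(Q) = (Q + 4)*(Q + Q) = (4 + Q)*(2*Q) = 2*Q*(4 + Q))
H(-51) - (28 + 28)² = 2*(-51)*(4 - 51) - (28 + 28)² = 2*(-51)*(-47) - 1*56² = 4794 - 1*3136 = 4794 - 3136 = 1658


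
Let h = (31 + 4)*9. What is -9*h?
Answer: -2835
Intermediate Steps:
h = 315 (h = 35*9 = 315)
-9*h = -9*315 = -2835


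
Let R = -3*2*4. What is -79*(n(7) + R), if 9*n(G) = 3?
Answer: 5609/3 ≈ 1869.7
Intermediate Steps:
R = -24 (R = -6*4 = -24)
n(G) = ⅓ (n(G) = (⅑)*3 = ⅓)
-79*(n(7) + R) = -79*(⅓ - 24) = -79*(-71/3) = 5609/3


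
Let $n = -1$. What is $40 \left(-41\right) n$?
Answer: $1640$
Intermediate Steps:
$40 \left(-41\right) n = 40 \left(-41\right) \left(-1\right) = \left(-1640\right) \left(-1\right) = 1640$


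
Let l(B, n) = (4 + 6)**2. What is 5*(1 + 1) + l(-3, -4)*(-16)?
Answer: -1590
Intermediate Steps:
l(B, n) = 100 (l(B, n) = 10**2 = 100)
5*(1 + 1) + l(-3, -4)*(-16) = 5*(1 + 1) + 100*(-16) = 5*2 - 1600 = 10 - 1600 = -1590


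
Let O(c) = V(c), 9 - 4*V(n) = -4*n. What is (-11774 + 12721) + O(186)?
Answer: 4541/4 ≈ 1135.3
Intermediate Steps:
V(n) = 9/4 + n (V(n) = 9/4 - (-1)*n = 9/4 + n)
O(c) = 9/4 + c
(-11774 + 12721) + O(186) = (-11774 + 12721) + (9/4 + 186) = 947 + 753/4 = 4541/4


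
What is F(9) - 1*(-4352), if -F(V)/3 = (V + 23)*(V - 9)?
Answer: 4352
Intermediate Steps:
F(V) = -3*(-9 + V)*(23 + V) (F(V) = -3*(V + 23)*(V - 9) = -3*(23 + V)*(-9 + V) = -3*(-9 + V)*(23 + V))
F(9) - 1*(-4352) = (621 - 42*9 - 3*9²) - 1*(-4352) = (621 - 378 - 3*81) + 4352 = (621 - 378 - 243) + 4352 = 0 + 4352 = 4352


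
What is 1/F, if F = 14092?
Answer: 1/14092 ≈ 7.0962e-5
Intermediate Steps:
1/F = 1/14092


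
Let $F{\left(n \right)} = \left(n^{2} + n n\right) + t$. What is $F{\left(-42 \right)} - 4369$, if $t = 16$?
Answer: $-825$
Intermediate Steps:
$F{\left(n \right)} = 16 + 2 n^{2}$ ($F{\left(n \right)} = \left(n^{2} + n n\right) + 16 = \left(n^{2} + n^{2}\right) + 16 = 2 n^{2} + 16 = 16 + 2 n^{2}$)
$F{\left(-42 \right)} - 4369 = \left(16 + 2 \left(-42\right)^{2}\right) - 4369 = \left(16 + 2 \cdot 1764\right) - 4369 = \left(16 + 3528\right) - 4369 = 3544 - 4369 = -825$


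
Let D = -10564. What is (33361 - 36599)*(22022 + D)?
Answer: -37101004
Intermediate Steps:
(33361 - 36599)*(22022 + D) = (33361 - 36599)*(22022 - 10564) = -3238*11458 = -37101004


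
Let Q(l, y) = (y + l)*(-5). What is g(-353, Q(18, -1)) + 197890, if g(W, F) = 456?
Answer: 198346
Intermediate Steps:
Q(l, y) = -5*l - 5*y (Q(l, y) = (l + y)*(-5) = -5*l - 5*y)
g(-353, Q(18, -1)) + 197890 = 456 + 197890 = 198346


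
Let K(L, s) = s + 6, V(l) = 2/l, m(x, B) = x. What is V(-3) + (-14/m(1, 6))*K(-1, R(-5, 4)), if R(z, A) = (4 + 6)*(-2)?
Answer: 586/3 ≈ 195.33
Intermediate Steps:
R(z, A) = -20 (R(z, A) = 10*(-2) = -20)
K(L, s) = 6 + s
V(-3) + (-14/m(1, 6))*K(-1, R(-5, 4)) = 2/(-3) + (-14/1)*(6 - 20) = 2*(-1/3) - 14*1*(-14) = -2/3 - 14*(-14) = -2/3 + 196 = 586/3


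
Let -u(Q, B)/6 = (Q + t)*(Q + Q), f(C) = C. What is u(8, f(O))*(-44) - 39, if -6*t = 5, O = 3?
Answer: 30233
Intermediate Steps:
t = -⅚ (t = -⅙*5 = -⅚ ≈ -0.83333)
u(Q, B) = -12*Q*(-⅚ + Q) (u(Q, B) = -6*(Q - ⅚)*(Q + Q) = -6*(-⅚ + Q)*2*Q = -12*Q*(-⅚ + Q))
u(8, f(O))*(-44) - 39 = (2*8*(5 - 6*8))*(-44) - 39 = (2*8*(5 - 48))*(-44) - 39 = (2*8*(-43))*(-44) - 39 = -688*(-44) - 39 = 30272 - 39 = 30233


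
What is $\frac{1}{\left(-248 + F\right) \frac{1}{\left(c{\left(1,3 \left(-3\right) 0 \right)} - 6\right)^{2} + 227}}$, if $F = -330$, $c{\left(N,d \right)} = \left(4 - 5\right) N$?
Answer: $- \frac{138}{289} \approx -0.47751$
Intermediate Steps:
$c{\left(N,d \right)} = - N$
$\frac{1}{\left(-248 + F\right) \frac{1}{\left(c{\left(1,3 \left(-3\right) 0 \right)} - 6\right)^{2} + 227}} = \frac{1}{\left(-248 - 330\right) \frac{1}{\left(\left(-1\right) 1 - 6\right)^{2} + 227}} = \frac{1}{\left(-578\right) \frac{1}{\left(-1 - 6\right)^{2} + 227}} = \frac{1}{\left(-578\right) \frac{1}{\left(-7\right)^{2} + 227}} = \frac{1}{\left(-578\right) \frac{1}{49 + 227}} = \frac{1}{\left(-578\right) \frac{1}{276}} = \frac{1}{- \frac{289}{138}} = - \frac{138}{289}$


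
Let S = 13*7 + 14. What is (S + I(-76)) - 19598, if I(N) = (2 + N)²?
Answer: -14017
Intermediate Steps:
S = 105 (S = 91 + 14 = 105)
(S + I(-76)) - 19598 = (105 + (2 - 76)²) - 19598 = (105 + (-74)²) - 19598 = (105 + 5476) - 19598 = 5581 - 19598 = -14017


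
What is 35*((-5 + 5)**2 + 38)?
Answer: 1330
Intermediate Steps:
35*((-5 + 5)**2 + 38) = 35*(0**2 + 38) = 35*(0 + 38) = 35*38 = 1330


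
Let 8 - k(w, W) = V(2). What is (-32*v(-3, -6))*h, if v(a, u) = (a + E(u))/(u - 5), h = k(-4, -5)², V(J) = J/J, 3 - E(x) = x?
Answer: 9408/11 ≈ 855.27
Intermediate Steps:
E(x) = 3 - x
V(J) = 1
k(w, W) = 7 (k(w, W) = 8 - 1*1 = 8 - 1 = 7)
h = 49 (h = 7² = 49)
v(a, u) = (3 + a - u)/(-5 + u) (v(a, u) = (a + (3 - u))/(u - 5) = (3 + a - u)/(-5 + u))
(-32*v(-3, -6))*h = -32*(3 - 3 - 1*(-6))/(-5 - 6)*49 = -32*(3 - 3 + 6)/(-11)*49 = -(-32)*6/11*49 = -32*(-6/11)*49 = (192/11)*49 = 9408/11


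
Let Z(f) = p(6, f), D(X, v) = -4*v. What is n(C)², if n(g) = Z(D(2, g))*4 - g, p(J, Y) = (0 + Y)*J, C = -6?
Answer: 338724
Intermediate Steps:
p(J, Y) = J*Y (p(J, Y) = Y*J = J*Y)
Z(f) = 6*f
n(g) = -97*g (n(g) = (6*(-4*g))*4 - g = -24*g*4 - g = -96*g - g = -97*g)
n(C)² = (-97*(-6))² = 582² = 338724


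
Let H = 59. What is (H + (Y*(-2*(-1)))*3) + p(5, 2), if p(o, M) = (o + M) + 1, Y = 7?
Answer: 109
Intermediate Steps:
p(o, M) = 1 + M + o (p(o, M) = (M + o) + 1 = 1 + M + o)
(H + (Y*(-2*(-1)))*3) + p(5, 2) = (59 + (7*(-2*(-1)))*3) + (1 + 2 + 5) = (59 + (7*2)*3) + 8 = (59 + 14*3) + 8 = (59 + 42) + 8 = 101 + 8 = 109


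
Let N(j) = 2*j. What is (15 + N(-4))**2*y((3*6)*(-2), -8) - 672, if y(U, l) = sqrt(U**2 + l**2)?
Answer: -672 + 196*sqrt(85) ≈ 1135.0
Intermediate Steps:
(15 + N(-4))**2*y((3*6)*(-2), -8) - 672 = (15 + 2*(-4))**2*sqrt(((3*6)*(-2))**2 + (-8)**2) - 672 = (15 - 8)**2*sqrt((18*(-2))**2 + 64) - 672 = 7**2*sqrt((-36)**2 + 64) - 672 = 49*sqrt(1296 + 64) - 672 = 49*sqrt(1360) - 672 = 49*(4*sqrt(85)) - 672 = 196*sqrt(85) - 672 = -672 + 196*sqrt(85)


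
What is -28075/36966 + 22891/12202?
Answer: 125904389/112764783 ≈ 1.1165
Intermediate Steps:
-28075/36966 + 22891/12202 = 125904389/112764783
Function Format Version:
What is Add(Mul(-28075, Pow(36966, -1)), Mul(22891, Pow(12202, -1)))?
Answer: Rational(125904389, 112764783) ≈ 1.1165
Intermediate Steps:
Add(Mul(-28075, Pow(36966, -1)), Mul(22891, Pow(12202, -1))) = Add(Mul(-28075, Rational(1, 36966)), Mul(22891, Rational(1, 12202))) = Add(Rational(-28075, 36966), Rational(22891, 12202)) = Rational(125904389, 112764783)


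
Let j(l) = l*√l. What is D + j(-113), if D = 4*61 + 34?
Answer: 278 - 113*I*√113 ≈ 278.0 - 1201.2*I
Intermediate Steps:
j(l) = l^(3/2)
D = 278 (D = 244 + 34 = 278)
D + j(-113) = 278 + (-113)^(3/2) = 278 - 113*I*√113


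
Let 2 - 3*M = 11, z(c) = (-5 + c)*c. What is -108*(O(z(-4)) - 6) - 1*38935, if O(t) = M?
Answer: -37963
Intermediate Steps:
z(c) = c*(-5 + c)
M = -3 (M = ⅔ - ⅓*11 = ⅔ - 11/3 = -3)
O(t) = -3
-108*(O(z(-4)) - 6) - 1*38935 = -108*(-3 - 6) - 1*38935 = -108*(-9) - 38935 = 972 - 38935 = -37963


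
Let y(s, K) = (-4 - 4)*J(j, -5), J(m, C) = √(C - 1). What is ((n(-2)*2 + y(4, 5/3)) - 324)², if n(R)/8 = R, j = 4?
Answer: 126352 + 5696*I*√6 ≈ 1.2635e+5 + 13952.0*I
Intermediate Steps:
n(R) = 8*R
J(m, C) = √(-1 + C)
y(s, K) = -8*I*√6 (y(s, K) = (-4 - 4)*√(-1 - 5) = -8*I*√6)
((n(-2)*2 + y(4, 5/3)) - 324)² = (((8*(-2))*2 - 8*I*√6) - 324)² = ((-16*2 - 8*I*√6) - 324)² = ((-32 - 8*I*√6) - 324)² = (-356 - 8*I*√6)²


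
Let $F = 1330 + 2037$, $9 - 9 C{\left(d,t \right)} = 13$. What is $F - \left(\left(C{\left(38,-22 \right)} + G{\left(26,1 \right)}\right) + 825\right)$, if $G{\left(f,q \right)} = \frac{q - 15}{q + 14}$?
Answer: $\frac{114452}{45} \approx 2543.4$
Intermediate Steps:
$G{\left(f,q \right)} = \frac{-15 + q}{14 + q}$
$C{\left(d,t \right)} = - \frac{4}{9}$ ($C{\left(d,t \right)} = 1 - \frac{13}{9} = - \frac{4}{9}$)
$F = 3367$
$F - \left(\left(C{\left(38,-22 \right)} + G{\left(26,1 \right)}\right) + 825\right) = 3367 - \left(\left(- \frac{4}{9} + \frac{-15 + 1}{14 + 1}\right) + 825\right) = 3367 - \left(\left(- \frac{4}{9} + \frac{1}{15} \left(-14\right)\right) + 825\right) = 3367 - \left(\left(- \frac{4}{9} - \frac{14}{15}\right) + 825\right) = 3367 - \left(- \frac{62}{45} + 825\right) = 3367 - \frac{37063}{45} = \frac{114452}{45}$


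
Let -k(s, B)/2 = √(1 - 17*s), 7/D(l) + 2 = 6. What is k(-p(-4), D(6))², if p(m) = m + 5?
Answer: 72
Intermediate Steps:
D(l) = 7/4 (D(l) = 7/(-2 + 6) = 7/4)
p(m) = 5 + m
k(s, B) = -2*√(1 - 17*s)
k(-p(-4), D(6))² = (-2*√(1 - (-17)*(5 - 4)))² = (-2*√(1 - (-17)))² = (-2*√(1 - 17*(-1)))² = (-2*√(1 + 17))² = (-6*√2)² = 72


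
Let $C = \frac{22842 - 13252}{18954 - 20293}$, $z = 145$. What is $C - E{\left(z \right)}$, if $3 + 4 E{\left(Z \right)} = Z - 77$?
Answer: $- \frac{125395}{5356} \approx -23.412$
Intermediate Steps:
$E{\left(Z \right)} = -20 + \frac{Z}{4}$ ($E{\left(Z \right)} = - \frac{3}{4} + \frac{Z - 77}{4} = - \frac{3}{4} + \frac{-77 + Z}{4} = - \frac{3}{4} + \left(- \frac{77}{4} + \frac{Z}{4}\right) = -20 + \frac{Z}{4}$)
$C = - \frac{9590}{1339}$ ($C = \frac{9590}{-1339} = 9590 \left(- \frac{1}{1339}\right) = - \frac{9590}{1339} \approx -7.1621$)
$C - E{\left(z \right)} = - \frac{9590}{1339} - \left(-20 + \frac{1}{4} \cdot 145\right) = - \frac{9590}{1339} - \left(-20 + \frac{145}{4}\right) = - \frac{9590}{1339} - \frac{65}{4} = - \frac{125395}{5356}$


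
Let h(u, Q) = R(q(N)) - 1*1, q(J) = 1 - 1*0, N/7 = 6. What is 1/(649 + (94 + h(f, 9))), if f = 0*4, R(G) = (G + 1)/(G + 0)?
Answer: 1/744 ≈ 0.0013441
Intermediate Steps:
N = 42 (N = 7*6 = 42)
q(J) = 1 (q(J) = 1 + 0 = 1)
R(G) = (1 + G)/G
f = 0
h(u, Q) = 1 (h(u, Q) = (1 + 1)/1 - 1*1 = 1*2 - 1 = 2 - 1 = 1)
1/(649 + (94 + h(f, 9))) = 1/(649 + (94 + 1)) = 1/(649 + 95) = 1/744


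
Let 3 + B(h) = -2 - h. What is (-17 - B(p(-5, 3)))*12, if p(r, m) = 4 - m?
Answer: -132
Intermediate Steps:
B(h) = -5 - h (B(h) = -3 + (-2 - h) = -5 - h)
(-17 - B(p(-5, 3)))*12 = (-17 - (-5 - (4 - 1*3)))*12 = (-17 - (-5 - (4 - 3)))*12 = (-17 - (-5 - 1*1))*12 = (-17 - (-5 - 1))*12 = (-17 - 1*(-6))*12 = (-17 + 6)*12 = -11*12 = -132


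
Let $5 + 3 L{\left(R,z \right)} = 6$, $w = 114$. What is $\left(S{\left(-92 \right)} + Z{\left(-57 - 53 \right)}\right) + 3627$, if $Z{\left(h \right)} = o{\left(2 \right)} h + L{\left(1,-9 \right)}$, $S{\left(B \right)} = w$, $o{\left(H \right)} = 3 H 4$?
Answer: $\frac{3304}{3} \approx 1101.3$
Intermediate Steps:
$o{\left(H \right)} = 12 H$
$L{\left(R,z \right)} = \frac{1}{3}$ ($L{\left(R,z \right)} = - \frac{5}{3} + \frac{1}{3} \cdot 6 = - \frac{5}{3} + 2 = \frac{1}{3}$)
$S{\left(B \right)} = 114$
$Z{\left(h \right)} = \frac{1}{3} + 24 h$ ($Z{\left(h \right)} = 12 \cdot 2 h + \frac{1}{3} = 24 h + \frac{1}{3} = \frac{1}{3} + 24 h$)
$\left(S{\left(-92 \right)} + Z{\left(-57 - 53 \right)}\right) + 3627 = \left(114 + \left(\frac{1}{3} + 24 \left(-57 - 53\right)\right)\right) + 3627 = \left(114 + \left(\frac{1}{3} + 24 \left(-110\right)\right)\right) + 3627 = \left(114 + \left(\frac{1}{3} - 2640\right)\right) + 3627 = \left(114 - \frac{7919}{3}\right) + 3627 = - \frac{7577}{3} + 3627 = \frac{3304}{3}$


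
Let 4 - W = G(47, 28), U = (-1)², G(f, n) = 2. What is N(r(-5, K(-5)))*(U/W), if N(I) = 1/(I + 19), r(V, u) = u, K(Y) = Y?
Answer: 1/28 ≈ 0.035714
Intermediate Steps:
N(I) = 1/(19 + I)
U = 1
W = 2 (W = 4 - 1*2 = 4 - 2 = 2)
N(r(-5, K(-5)))*(U/W) = (1/2)/(19 - 5) = (1*(½))/14 = (1/14)*(½) = 1/28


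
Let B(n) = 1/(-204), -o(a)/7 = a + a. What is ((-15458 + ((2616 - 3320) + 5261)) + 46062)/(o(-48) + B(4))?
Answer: 7172844/137087 ≈ 52.323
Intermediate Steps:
o(a) = -14*a (o(a) = -7*(a + a) = -14*a)
B(n) = -1/204
((-15458 + ((2616 - 3320) + 5261)) + 46062)/(o(-48) + B(4)) = ((-15458 + ((2616 - 3320) + 5261)) + 46062)/(-14*(-48) - 1/204) = ((-15458 + (-704 + 5261)) + 46062)/(672 - 1/204) = ((-15458 + 4557) + 46062)/(137087/204) = (-10901 + 46062)*(204/137087) = 35161*(204/137087) = 7172844/137087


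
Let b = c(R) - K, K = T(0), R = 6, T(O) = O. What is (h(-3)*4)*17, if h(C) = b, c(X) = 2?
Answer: 136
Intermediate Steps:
K = 0
b = 2 (b = 2 - 1*0 = 2 + 0 = 2)
h(C) = 2
(h(-3)*4)*17 = (2*4)*17 = 8*17 = 136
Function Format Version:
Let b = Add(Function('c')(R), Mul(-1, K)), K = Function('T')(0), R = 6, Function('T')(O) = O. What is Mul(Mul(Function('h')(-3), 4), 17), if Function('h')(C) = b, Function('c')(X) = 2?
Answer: 136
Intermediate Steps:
K = 0
b = 2 (b = Add(2, Mul(-1, 0)) = Add(2, 0) = 2)
Function('h')(C) = 2
Mul(Mul(Function('h')(-3), 4), 17) = Mul(Mul(2, 4), 17) = Mul(8, 17) = 136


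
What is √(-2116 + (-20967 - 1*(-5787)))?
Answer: 4*I*√1081 ≈ 131.51*I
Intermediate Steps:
√(-2116 + (-20967 - 1*(-5787))) = √(-2116 + (-20967 + 5787)) = √(-2116 - 15180) = √(-17296) = 4*I*√1081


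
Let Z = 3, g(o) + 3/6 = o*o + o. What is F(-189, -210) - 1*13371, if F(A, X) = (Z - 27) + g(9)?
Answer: -26611/2 ≈ -13306.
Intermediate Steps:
g(o) = -½ + o + o² (g(o) = -½ + (o*o + o) = -½ + (o² + o) = -½ + (o + o²) = -½ + o + o²)
F(A, X) = 131/2 (F(A, X) = (3 - 27) + (-½ + 9 + 9²) = -24 + (-½ + 9 + 81) = -24 + 179/2 = 131/2)
F(-189, -210) - 1*13371 = 131/2 - 1*13371 = 131/2 - 13371 = -26611/2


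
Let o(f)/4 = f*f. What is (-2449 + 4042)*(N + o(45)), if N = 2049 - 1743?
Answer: 13390758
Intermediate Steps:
o(f) = 4*f**2 (o(f) = 4*(f*f) = 4*f**2)
N = 306
(-2449 + 4042)*(N + o(45)) = (-2449 + 4042)*(306 + 4*45**2) = 1593*(306 + 4*2025) = 1593*(306 + 8100) = 1593*8406 = 13390758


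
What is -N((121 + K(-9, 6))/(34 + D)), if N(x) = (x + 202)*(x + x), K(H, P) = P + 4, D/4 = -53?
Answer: 4693075/15842 ≈ 296.24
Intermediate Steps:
D = -212 (D = 4*(-53) = -212)
K(H, P) = 4 + P
N(x) = 2*x*(202 + x) (N(x) = (202 + x)*(2*x) = 2*x*(202 + x))
-N((121 + K(-9, 6))/(34 + D)) = -2*(121 + (4 + 6))/(34 - 212)*(202 + (121 + (4 + 6))/(34 - 212)) = -2*(121 + 10)/(-178)*(202 + (121 + 10)/(-178)) = -2*131*(-1/178)*(202 + 131*(-1/178)) = -2*(-131)*(202 - 131/178)/178 = -2*(-131)*35825/(178*178) = -1*(-4693075/15842) = 4693075/15842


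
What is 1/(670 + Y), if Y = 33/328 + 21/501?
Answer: 54776/36707727 ≈ 0.0014922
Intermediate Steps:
Y = 7807/54776 (Y = 33*(1/328) + 21*(1/501) = 33/328 + 7/167 = 7807/54776 ≈ 0.14253)
1/(670 + Y) = 1/(670 + 7807/54776) = 1/(36707727/54776) = 54776/36707727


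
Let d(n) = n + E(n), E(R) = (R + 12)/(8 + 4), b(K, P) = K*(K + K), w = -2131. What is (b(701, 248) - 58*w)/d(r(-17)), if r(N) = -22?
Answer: -6638400/137 ≈ -48456.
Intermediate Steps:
b(K, P) = 2*K**2 (b(K, P) = K*(2*K) = 2*K**2)
E(R) = 1 + R/12 (E(R) = (12 + R)/12 = (12 + R)*(1/12) = 1 + R/12)
d(n) = 1 + 13*n/12 (d(n) = n + (1 + n/12) = 1 + 13*n/12)
(b(701, 248) - 58*w)/d(r(-17)) = (2*701**2 - 58*(-2131))/(1 + (13/12)*(-22)) = (2*491401 - 1*(-123598))/(1 - 143/6) = (982802 + 123598)/(-137/6) = 1106400*(-6/137) = -6638400/137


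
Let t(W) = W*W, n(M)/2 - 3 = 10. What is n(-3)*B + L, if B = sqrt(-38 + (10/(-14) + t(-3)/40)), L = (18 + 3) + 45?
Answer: 66 + 13*I*sqrt(754390)/70 ≈ 66.0 + 161.3*I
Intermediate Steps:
n(M) = 26 (n(M) = 6 + 2*10 = 6 + 20 = 26)
L = 66 (L = 21 + 45 = 66)
t(W) = W**2
B = I*sqrt(754390)/140 (B = sqrt(-38 + (10/(-14) + (-3)**2/40)) = sqrt(-38 + (10*(-1/14) + 9*(1/40))) = sqrt(-38 + (-5/7 + 9/40)) = sqrt(-38 - 137/280) = sqrt(-10777/280) = I*sqrt(754390)/140 ≈ 6.204*I)
n(-3)*B + L = 26*(I*sqrt(754390)/140) + 66 = 13*I*sqrt(754390)/70 + 66 = 66 + 13*I*sqrt(754390)/70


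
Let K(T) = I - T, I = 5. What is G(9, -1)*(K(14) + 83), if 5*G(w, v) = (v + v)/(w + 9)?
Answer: -74/45 ≈ -1.6444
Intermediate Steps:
K(T) = 5 - T
G(w, v) = 2*v/(5*(9 + w)) (G(w, v) = ((v + v)/(w + 9))/5 = ((2*v)/(9 + w))/5 = (2*v/(9 + w))/5 = 2*v/(5*(9 + w)))
G(9, -1)*(K(14) + 83) = ((⅖)*(-1)/(9 + 9))*((5 - 1*14) + 83) = ((⅖)*(-1)/18)*((5 - 14) + 83) = ((⅖)*(-1)*(1/18))*(-9 + 83) = -1/45*74 = -74/45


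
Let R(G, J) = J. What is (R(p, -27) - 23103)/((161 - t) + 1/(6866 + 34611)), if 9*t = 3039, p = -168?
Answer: 2878089030/21982807 ≈ 130.92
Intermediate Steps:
t = 1013/3 (t = (1/9)*3039 = 1013/3 ≈ 337.67)
(R(p, -27) - 23103)/((161 - t) + 1/(6866 + 34611)) = (-27 - 23103)/((161 - 1*1013/3) + 1/(6866 + 34611)) = -23130/((161 - 1013/3) + 1/41477) = -23130/(-530/3 + 1/41477) = -23130/(-21982807/124431) = -23130*(-124431/21982807) = 2878089030/21982807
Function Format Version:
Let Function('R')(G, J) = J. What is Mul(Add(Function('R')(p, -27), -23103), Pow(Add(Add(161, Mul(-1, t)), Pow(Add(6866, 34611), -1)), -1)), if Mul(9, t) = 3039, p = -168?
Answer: Rational(2878089030, 21982807) ≈ 130.92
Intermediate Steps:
t = Rational(1013, 3) (t = Mul(Rational(1, 9), 3039) = Rational(1013, 3) ≈ 337.67)
Mul(Add(Function('R')(p, -27), -23103), Pow(Add(Add(161, Mul(-1, t)), Pow(Add(6866, 34611), -1)), -1)) = Mul(Add(-27, -23103), Pow(Add(Add(161, Mul(-1, Rational(1013, 3))), Pow(Add(6866, 34611), -1)), -1)) = Mul(-23130, Pow(Add(Add(161, Rational(-1013, 3)), Pow(41477, -1)), -1)) = Mul(-23130, Pow(Add(Rational(-530, 3), Rational(1, 41477)), -1)) = Mul(-23130, Pow(Rational(-21982807, 124431), -1)) = Mul(-23130, Rational(-124431, 21982807)) = Rational(2878089030, 21982807)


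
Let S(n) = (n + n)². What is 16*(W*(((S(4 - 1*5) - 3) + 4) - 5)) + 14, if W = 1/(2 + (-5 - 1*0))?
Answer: 14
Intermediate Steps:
S(n) = 4*n² (S(n) = (2*n)² = 4*n²)
W = -⅓ (W = 1/(2 + (-5 + 0)) = 1/(2 - 5) = 1/(-3) = -⅓ ≈ -0.33333)
16*(W*(((S(4 - 1*5) - 3) + 4) - 5)) + 14 = 16*(-(((4*(4 - 1*5)² - 3) + 4) - 5)/3) + 14 = 16*(-(((4*(4 - 5)² - 3) + 4) - 5)/3) + 14 = 16*(-(((4*(-1)² - 3) + 4) - 5)/3) + 14 = 16*(-(((4*1 - 3) + 4) - 5)/3) + 14 = 16*(-(((4 - 3) + 4) - 5)/3) + 14 = 16*(-((1 + 4) - 5)/3) + 14 = 16*(-(5 - 5)/3) + 14 = 16*(-⅓*0) + 14 = 16*0 + 14 = 0 + 14 = 14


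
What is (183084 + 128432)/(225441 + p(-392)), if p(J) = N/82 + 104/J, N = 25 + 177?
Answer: 625835644/452915385 ≈ 1.3818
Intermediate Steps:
N = 202
p(J) = 101/41 + 104/J (p(J) = 202/82 + 104/J = 202*(1/82) + 104/J = 101/41 + 104/J)
(183084 + 128432)/(225441 + p(-392)) = (183084 + 128432)/(225441 + (101/41 + 104/(-392))) = 311516/(225441 + (101/41 + 104*(-1/392))) = 311516/(225441 + (101/41 - 13/49)) = 311516/(225441 + 4416/2009) = 311516/(452915385/2009) = 311516*(2009/452915385) = 625835644/452915385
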